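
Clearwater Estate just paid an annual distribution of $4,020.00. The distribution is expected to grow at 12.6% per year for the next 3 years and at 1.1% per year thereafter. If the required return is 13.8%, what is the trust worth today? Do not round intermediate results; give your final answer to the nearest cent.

$42807.46

D_1 = 4526.52000
D_2 = 5096.86152
D_3 = 5739.06607
Terminal value at year 3: TV = D_3×(1+g_2)/(r−g_2) = 5802.19580/0.127 = 45686.58109
P_0 = D_1/(1+r)^1 + D_2/(1+r)^2 + D_3/(1+r)^3 + TV/(1+r)^3
    = 3977.60984 + 3935.66668 + 3894.16580 + 31000.01280 = 42807.45512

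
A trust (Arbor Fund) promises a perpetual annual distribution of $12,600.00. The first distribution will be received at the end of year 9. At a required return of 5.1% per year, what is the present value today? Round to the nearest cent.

$165950.53

Value at end of year 8: C / r = $12,600.00 / 0.051 = $247,058.8235
Discount to today: PV = $247,058.8235 / (1 + 0.051)^8 = $247,058.8235 / 1.488750 = $165,950.53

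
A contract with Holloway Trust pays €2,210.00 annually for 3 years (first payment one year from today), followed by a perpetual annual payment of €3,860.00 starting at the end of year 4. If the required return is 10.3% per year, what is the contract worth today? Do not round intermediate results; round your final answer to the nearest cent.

€33394.00

PV of 3-year annuity: €2,210.00 × [1 − (1+0.103)^−3] / 0.103 = 5467.04527
Perpetuity value at year 3: €3,860.00 / 0.103 = 37475.72816
PV of perpetuity: 37475.72816 / (1+0.103)^3 = 27926.95226
Total PV = 5467.04527 + 27926.95226 = 33393.99753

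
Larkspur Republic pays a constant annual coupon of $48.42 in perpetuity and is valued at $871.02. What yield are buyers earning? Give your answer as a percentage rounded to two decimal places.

5.56%

P = C/r ⇒ r = C/P = $48.42/$871.02 = 0.055590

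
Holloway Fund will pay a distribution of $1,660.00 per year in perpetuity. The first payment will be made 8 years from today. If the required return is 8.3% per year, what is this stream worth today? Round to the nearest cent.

$11445.40

Value at end of year 7: C / r = $1,660.00 / 0.083 = $20,000.0000
Discount to today: PV = $20,000.0000 / (1 + 0.083)^7 = $20,000.0000 / 1.747428 = $11,445.40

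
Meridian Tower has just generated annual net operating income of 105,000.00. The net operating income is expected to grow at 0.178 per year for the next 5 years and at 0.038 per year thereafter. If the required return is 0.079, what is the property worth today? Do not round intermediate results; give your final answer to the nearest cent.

D_1 = 123690.00000
D_2 = 145706.82000
D_3 = 171642.63396
D_4 = 202195.02280
D_5 = 238185.73686
Terminal value at year 5: TV = D_5×(1+g_2)/(r−g_2) = 247236.79486/0.041 = 6030165.72841
P_0 = D_1/(1+r)^1 + D_2/(1+r)^2 + D_3/(1+r)^3 + D_4/(1+r)^4 + D_5/(1+r)^5 + TV/(1+r)^5
    = 114633.92030 + 125151.76841 + 136634.64614 + 149171.09652 + 162857.78657 + 4123082.49892 = 4811531.71685

4811531.72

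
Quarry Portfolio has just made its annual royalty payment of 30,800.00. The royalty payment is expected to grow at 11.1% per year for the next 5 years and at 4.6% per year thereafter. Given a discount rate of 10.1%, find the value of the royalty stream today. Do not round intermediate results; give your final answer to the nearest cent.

771096.25

D_1 = 34218.80000
D_2 = 38017.08680
D_3 = 42236.98343
D_4 = 46925.28860
D_5 = 52133.99563
Terminal value at year 5: TV = D_5×(1+g_2)/(r−g_2) = 54532.15943/0.055 = 991493.80780
P_0 = D_1/(1+r)^1 + D_2/(1+r)^2 + D_3/(1+r)^3 + D_4/(1+r)^4 + D_5/(1+r)^5 + TV/(1+r)^5
    = 31079.74569 + 31362.03220 + 31646.88263 + 31934.32026 + 32224.36858 + 612848.90065 = 771096.25002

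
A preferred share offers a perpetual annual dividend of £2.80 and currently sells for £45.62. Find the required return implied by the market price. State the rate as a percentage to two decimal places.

P = C/r ⇒ r = C/P = £2.80/£45.62 = 0.061377

6.14%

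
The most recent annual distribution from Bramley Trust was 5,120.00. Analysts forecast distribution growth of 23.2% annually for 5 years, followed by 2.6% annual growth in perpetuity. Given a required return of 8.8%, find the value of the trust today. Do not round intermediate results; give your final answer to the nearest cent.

195483.58

D_1 = 6307.84000
D_2 = 7771.25888
D_3 = 9574.19094
D_4 = 11795.40324
D_5 = 14531.93679
Terminal value at year 5: TV = D_5×(1+g_2)/(r−g_2) = 14909.76715/0.062 = 240480.11526
P_0 = D_1/(1+r)^1 + D_2/(1+r)^2 + D_3/(1+r)^3 + D_4/(1+r)^4 + D_5/(1+r)^5 + TV/(1+r)^5
    = 5797.64706 + 6564.98270 + 7433.87747 + 8417.77302 + 9531.89003 + 157737.40601 = 195483.57628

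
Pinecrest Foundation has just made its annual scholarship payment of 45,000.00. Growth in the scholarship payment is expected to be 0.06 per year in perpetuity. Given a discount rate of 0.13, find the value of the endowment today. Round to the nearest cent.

D₁ = D₀ × (1 + g) = 45,000.00 × 1.06 = 47,700.0000
Growing perpetuity: P = D₁ / (r − g) = 47,700.0000 / (0.13 − 0.06) = 681,428.57

681428.57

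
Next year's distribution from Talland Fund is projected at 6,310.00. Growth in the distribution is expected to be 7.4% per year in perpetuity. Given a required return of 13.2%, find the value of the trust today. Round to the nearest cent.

Growing perpetuity: P = D₁ / (r − g) = 6,310.0000 / (0.132 − 0.074) = 108,793.10

108793.10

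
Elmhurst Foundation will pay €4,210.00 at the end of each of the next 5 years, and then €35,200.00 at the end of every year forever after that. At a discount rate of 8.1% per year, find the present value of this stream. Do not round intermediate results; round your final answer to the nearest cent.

PV of 5-year annuity: €4,210.00 × [1 − (1+0.081)^−5] / 0.081 = 16765.09930
Perpetuity value at year 5: €35,200.00 / 0.081 = 434567.90123
PV of perpetuity: 434567.90123 / (1+0.081)^5 = 294394.14938
Total PV = 16765.09930 + 294394.14938 = 311159.24868

€311159.25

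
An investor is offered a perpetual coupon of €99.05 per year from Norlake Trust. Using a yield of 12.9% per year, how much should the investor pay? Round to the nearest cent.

Level perpetuity: PV = C / r = €99.05 / 0.129 = €767.83

€767.83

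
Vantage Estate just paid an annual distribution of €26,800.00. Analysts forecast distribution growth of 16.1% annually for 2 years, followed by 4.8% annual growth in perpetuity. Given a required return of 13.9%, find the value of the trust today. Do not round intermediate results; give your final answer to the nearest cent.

D_1 = 31114.80000
D_2 = 36124.28280
Terminal value at year 2: TV = D_2×(1+g_2)/(r−g_2) = 37858.24837/0.091 = 416024.70741
P_0 = D_1/(1+r)^1 + D_2/(1+r)^2 + TV/(1+r)^2
    = 27317.64706 + 27845.29257 + 320679.85287 = 375842.79250

€375842.79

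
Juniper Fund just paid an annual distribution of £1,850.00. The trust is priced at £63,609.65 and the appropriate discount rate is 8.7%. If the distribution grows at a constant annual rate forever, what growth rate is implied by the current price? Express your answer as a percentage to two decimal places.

P = D₀(1+g)/(r−g) ⇒ P(r−g) = D₀(1+g) ⇒ g(P+D₀) = P·r − D₀
g = (P·r − D₀)/(P + D₀) = (£63,609.65×0.087 − £1,850.00) / (£63,609.65 + £1,850.00) = 0.056280

5.63%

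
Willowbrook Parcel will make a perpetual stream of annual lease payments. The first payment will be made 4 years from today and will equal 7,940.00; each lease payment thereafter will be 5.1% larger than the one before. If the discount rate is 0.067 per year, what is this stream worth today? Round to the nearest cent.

Value at end of year 3: C₁ / (r − g) = 7,940.00 / (0.067 − 0.051) = 496,250.0000
Discount to today: PV = 496,250.0000 / (1 + 0.067)^3 = 496,250.0000 / 1.214768 = 408,514.30

408514.30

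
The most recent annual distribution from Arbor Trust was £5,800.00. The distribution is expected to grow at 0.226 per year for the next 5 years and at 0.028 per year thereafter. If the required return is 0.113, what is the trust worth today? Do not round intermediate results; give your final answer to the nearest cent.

£152880.55

D_1 = 7110.80000
D_2 = 8717.84080
D_3 = 10688.07282
D_4 = 13103.57728
D_5 = 16064.98574
Terminal value at year 5: TV = D_5×(1+g_2)/(r−g_2) = 16514.80534/0.085 = 194291.82758
P_0 = D_1/(1+r)^1 + D_2/(1+r)^2 + D_3/(1+r)^3 + D_4/(1+r)^4 + D_5/(1+r)^5 + TV/(1+r)^5
    = 6388.85894 + 7037.50320 + 7752.00263 + 8539.04332 + 9405.99022 + 113757.15230 = 152880.55060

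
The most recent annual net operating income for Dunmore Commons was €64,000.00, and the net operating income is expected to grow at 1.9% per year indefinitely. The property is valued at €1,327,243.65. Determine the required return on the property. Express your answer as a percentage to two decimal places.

D₁ = €64,000.00 × 1.019 = €65,216.0000
P = D₁/(r − g) ⇒ r = D₁/P + g = €65,216.0000/€1,327,243.65 + 0.019 = 0.049136 + 0.019 = 0.068136

6.81%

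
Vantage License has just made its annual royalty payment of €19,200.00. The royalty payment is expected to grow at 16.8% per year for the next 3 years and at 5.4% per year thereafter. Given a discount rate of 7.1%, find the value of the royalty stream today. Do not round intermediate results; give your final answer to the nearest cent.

D_1 = 22425.60000
D_2 = 26193.10080
D_3 = 30593.54173
Terminal value at year 3: TV = D_3×(1+g_2)/(r−g_2) = 32245.59299/0.017 = 1896799.58753
P_0 = D_1/(1+r)^1 + D_2/(1+r)^2 + D_3/(1+r)^3 + TV/(1+r)^3
    = 20938.93557 + 22835.36578 + 24903.55484 + 1544020.39995 = 1612698.25614

€1612698.26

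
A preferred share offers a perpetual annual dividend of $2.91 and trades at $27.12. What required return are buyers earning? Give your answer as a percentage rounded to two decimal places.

P = C/r ⇒ r = C/P = $2.91/$27.12 = 0.107301

10.73%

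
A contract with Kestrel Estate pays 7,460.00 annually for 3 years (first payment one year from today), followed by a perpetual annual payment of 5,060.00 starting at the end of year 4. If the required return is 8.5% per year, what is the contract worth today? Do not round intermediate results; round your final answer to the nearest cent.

65659.07

PV of 3-year annuity: 7,460.00 × [1 − (1+0.085)^−3] / 0.085 = 19053.00689
Perpetuity value at year 3: 5,060.00 / 0.085 = 59529.41176
PV of perpetuity: 59529.41176 / (1+0.085)^3 = 46606.05857
Total PV = 19053.00689 + 46606.05857 = 65659.06546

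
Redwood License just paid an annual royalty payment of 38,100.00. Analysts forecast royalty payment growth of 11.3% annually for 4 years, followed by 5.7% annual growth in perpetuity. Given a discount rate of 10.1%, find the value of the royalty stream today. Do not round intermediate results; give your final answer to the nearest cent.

1112423.72

D_1 = 42405.30000
D_2 = 47197.09890
D_3 = 52530.37108
D_4 = 58466.30301
Terminal value at year 4: TV = D_4×(1+g_2)/(r−g_2) = 61798.88228/0.044 = 1404520.05179
P_0 = D_1/(1+r)^1 + D_2/(1+r)^2 + D_3/(1+r)^3 + D_4/(1+r)^4 + TV/(1+r)^4
    = 38515.25886 + 38935.04369 + 39359.40384 + 39788.38917 + 955825.62166 = 1112423.71723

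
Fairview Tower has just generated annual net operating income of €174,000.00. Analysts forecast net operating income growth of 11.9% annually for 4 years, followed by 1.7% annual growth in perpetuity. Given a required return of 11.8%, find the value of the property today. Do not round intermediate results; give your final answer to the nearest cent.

€2455894.11

D_1 = 194706.00000
D_2 = 217876.01400
D_3 = 243803.25967
D_4 = 272815.84757
Terminal value at year 4: TV = D_4×(1+g_2)/(r−g_2) = 277453.71697/0.101 = 2747066.50470
P_0 = D_1/(1+r)^1 + D_2/(1+r)^2 + D_3/(1+r)^3 + D_4/(1+r)^4 + TV/(1+r)^4
    = 174155.63506 + 174311.40933 + 174467.32294 + 174623.37600 + 1758336.37021 = 2455894.11355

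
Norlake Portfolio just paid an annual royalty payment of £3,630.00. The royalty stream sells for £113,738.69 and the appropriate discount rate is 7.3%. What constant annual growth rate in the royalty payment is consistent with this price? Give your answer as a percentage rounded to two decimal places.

3.98%

P = D₀(1+g)/(r−g) ⇒ P(r−g) = D₀(1+g) ⇒ g(P+D₀) = P·r − D₀
g = (P·r − D₀)/(P + D₀) = (£113,738.69×0.073 − £3,630.00) / (£113,738.69 + £3,630.00) = 0.039814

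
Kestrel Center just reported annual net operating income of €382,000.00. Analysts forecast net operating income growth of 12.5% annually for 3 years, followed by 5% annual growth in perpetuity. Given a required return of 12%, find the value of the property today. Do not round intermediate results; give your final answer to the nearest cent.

€6963346.80

D_1 = 429750.00000
D_2 = 483468.75000
D_3 = 543902.34375
Terminal value at year 3: TV = D_3×(1+g_2)/(r−g_2) = 571097.46094/0.07 = 8158535.15625
P_0 = D_1/(1+r)^1 + D_2/(1+r)^2 + D_3/(1+r)^3 + TV/(1+r)^3
    = 383705.35714 + 385418.32749 + 387138.94502 + 5807084.17531 = 6963346.80496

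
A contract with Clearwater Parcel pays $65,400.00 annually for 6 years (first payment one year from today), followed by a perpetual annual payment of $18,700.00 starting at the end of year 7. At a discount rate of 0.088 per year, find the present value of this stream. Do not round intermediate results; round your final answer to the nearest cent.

$423247.49

PV of 6-year annuity: $65,400.00 × [1 − (1+0.088)^−6] / 0.088 = 295136.74714
Perpetuity value at year 6: $18,700.00 / 0.088 = 212500.00000
PV of perpetuity: 212500.00000 / (1+0.088)^6 = 128110.74661
Total PV = 295136.74714 + 128110.74661 = 423247.49375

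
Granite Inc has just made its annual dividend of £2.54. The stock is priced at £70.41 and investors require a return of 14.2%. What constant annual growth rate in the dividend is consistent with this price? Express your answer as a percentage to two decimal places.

10.22%

P = D₀(1+g)/(r−g) ⇒ P(r−g) = D₀(1+g) ⇒ g(P+D₀) = P·r − D₀
g = (P·r − D₀)/(P + D₀) = (£70.41×0.142 − £2.54) / (£70.41 + £2.54) = 0.102237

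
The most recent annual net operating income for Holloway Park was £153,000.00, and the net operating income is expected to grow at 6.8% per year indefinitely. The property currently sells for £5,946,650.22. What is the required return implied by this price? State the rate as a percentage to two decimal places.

9.55%

D₁ = £153,000.00 × 1.068 = £163,404.0000
P = D₁/(r − g) ⇒ r = D₁/P + g = £163,404.0000/£5,946,650.22 + 0.068 = 0.027478 + 0.068 = 0.095478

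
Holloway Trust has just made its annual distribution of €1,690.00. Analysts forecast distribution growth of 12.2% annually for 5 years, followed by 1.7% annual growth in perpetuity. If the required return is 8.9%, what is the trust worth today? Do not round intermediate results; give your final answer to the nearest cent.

€36963.99

D_1 = 1896.18000
D_2 = 2127.51396
D_3 = 2387.07066
D_4 = 2678.29328
D_5 = 3005.04506
Terminal value at year 5: TV = D_5×(1+g_2)/(r−g_2) = 3056.13083/0.072 = 42446.26154
P_0 = D_1/(1+r)^1 + D_2/(1+r)^2 + D_3/(1+r)^3 + D_4/(1+r)^4 + D_5/(1+r)^5 + TV/(1+r)^5
    = 1741.21212 + 1793.97612 + 1848.33904 + 1904.34931 + 1962.05687 + 27714.05324 = 36963.98670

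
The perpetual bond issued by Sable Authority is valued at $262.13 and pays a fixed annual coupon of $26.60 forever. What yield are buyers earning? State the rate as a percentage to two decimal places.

10.15%

P = C/r ⇒ r = C/P = $26.60/$262.13 = 0.101476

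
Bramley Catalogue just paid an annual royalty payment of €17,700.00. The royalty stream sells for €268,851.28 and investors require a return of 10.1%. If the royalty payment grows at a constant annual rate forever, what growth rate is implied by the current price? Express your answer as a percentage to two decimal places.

P = D₀(1+g)/(r−g) ⇒ P(r−g) = D₀(1+g) ⇒ g(P+D₀) = P·r − D₀
g = (P·r − D₀)/(P + D₀) = (€268,851.28×0.101 − €17,700.00) / (€268,851.28 + €17,700.00) = 0.032992

3.30%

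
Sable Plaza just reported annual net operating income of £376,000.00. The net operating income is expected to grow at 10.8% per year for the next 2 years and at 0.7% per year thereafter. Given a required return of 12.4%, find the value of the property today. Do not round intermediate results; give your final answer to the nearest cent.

D_1 = 416608.00000
D_2 = 461601.66400
Terminal value at year 2: TV = D_2×(1+g_2)/(r−g_2) = 464832.87565/0.117 = 3972930.56109
P_0 = D_1/(1+r)^1 + D_2/(1+r)^2 + TV/(1+r)^2
    = 370647.68683 + 365371.56318 + 3144693.71042 = 3880712.96043

£3880712.96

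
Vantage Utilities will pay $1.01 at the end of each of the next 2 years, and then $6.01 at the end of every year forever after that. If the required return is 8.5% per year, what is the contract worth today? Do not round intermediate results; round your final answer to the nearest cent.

PV of 2-year annuity: $1.01 × [1 − (1+0.085)^−2] / 0.085 = 1.78883
Perpetuity value at year 2: $6.01 / 0.085 = 70.70588
PV of perpetuity: 70.70588 / (1+0.085)^2 = 60.06149
Total PV = 1.78883 + 60.06149 = 61.85031

$61.85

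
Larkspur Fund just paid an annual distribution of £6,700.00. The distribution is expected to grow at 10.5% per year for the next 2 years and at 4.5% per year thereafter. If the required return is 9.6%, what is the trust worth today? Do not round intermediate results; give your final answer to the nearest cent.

£153113.75

D_1 = 7403.50000
D_2 = 8180.86750
Terminal value at year 2: TV = D_2×(1+g_2)/(r−g_2) = 8549.00654/0.051 = 167627.57917
P_0 = D_1/(1+r)^1 + D_2/(1+r)^2 + TV/(1+r)^2
    = 6755.01825 + 6810.48829 + 139548.24042 = 153113.74696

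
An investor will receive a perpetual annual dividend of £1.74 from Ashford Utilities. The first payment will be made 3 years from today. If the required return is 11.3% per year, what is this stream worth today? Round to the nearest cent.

Value at end of year 2: C / r = £1.74 / 0.113 = £15.3982
Discount to today: PV = £15.3982 / (1 + 0.113)^2 = £15.3982 / 1.238769 = £12.43

£12.43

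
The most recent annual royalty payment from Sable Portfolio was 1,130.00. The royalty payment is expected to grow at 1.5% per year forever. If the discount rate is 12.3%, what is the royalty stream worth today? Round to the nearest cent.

10619.91

D₁ = D₀ × (1 + g) = 1,130.00 × 1.015 = 1,146.9500
Growing perpetuity: P = D₁ / (r − g) = 1,146.9500 / (0.123 − 0.015) = 10,619.91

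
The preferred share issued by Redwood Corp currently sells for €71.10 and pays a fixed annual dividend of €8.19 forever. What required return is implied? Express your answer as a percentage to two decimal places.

11.52%

P = C/r ⇒ r = C/P = €8.19/€71.10 = 0.115190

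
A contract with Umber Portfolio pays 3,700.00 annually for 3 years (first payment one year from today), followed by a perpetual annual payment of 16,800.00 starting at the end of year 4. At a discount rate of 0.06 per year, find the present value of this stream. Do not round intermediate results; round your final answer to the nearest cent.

244983.54

PV of 3-year annuity: 3,700.00 × [1 − (1+0.06)^−3] / 0.06 = 9890.14421
Perpetuity value at year 3: 16,800.00 / 0.06 = 280000.00000
PV of perpetuity: 280000.00000 / (1+0.06)^3 = 235093.39925
Total PV = 9890.14421 + 235093.39925 = 244983.54346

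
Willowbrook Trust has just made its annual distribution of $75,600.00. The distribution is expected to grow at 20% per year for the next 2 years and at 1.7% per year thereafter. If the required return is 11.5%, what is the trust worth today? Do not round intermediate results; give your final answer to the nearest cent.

$1077647.66

D_1 = 90720.00000
D_2 = 108864.00000
Terminal value at year 2: TV = D_2×(1+g_2)/(r−g_2) = 110714.68800/0.098 = 1129741.71429
P_0 = D_1/(1+r)^1 + D_2/(1+r)^2 + TV/(1+r)^2
    = 81363.22870 + 87565.80667 + 908718.62638 = 1077647.66176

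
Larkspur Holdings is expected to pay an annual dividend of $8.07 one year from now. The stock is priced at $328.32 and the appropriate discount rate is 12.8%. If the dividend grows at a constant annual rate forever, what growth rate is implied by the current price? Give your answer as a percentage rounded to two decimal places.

P = D₁/(r−g) ⇒ g = r − D₁/P = 0.128 − $8.07/$328.32 = 0.103420

10.34%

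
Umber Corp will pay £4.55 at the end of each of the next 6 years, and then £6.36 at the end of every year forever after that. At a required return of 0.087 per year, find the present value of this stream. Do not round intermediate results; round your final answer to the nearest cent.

PV of 6-year annuity: £4.55 × [1 − (1+0.087)^−6] / 0.087 = 20.59479
Perpetuity value at year 6: £6.36 / 0.087 = 73.10345
PV of perpetuity: 73.10345 / (1+0.087)^6 = 44.31600
Total PV = 20.59479 + 44.31600 = 64.91080

£64.91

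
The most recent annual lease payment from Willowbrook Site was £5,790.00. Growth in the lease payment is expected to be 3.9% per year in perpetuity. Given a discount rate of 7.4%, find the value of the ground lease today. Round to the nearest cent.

D₁ = D₀ × (1 + g) = £5,790.00 × 1.039 = £6,015.8100
Growing perpetuity: P = D₁ / (r − g) = £6,015.8100 / (0.074 − 0.039) = £171,880.29

£171880.29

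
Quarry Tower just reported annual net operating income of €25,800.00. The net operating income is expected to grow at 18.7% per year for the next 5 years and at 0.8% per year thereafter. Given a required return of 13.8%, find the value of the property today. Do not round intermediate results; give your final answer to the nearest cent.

€393641.42

D_1 = 30624.60000
D_2 = 36351.40020
D_3 = 43149.11204
D_4 = 51217.99599
D_5 = 60795.76124
Terminal value at year 5: TV = D_5×(1+g_2)/(r−g_2) = 61282.12733/0.13 = 471400.97945
P_0 = D_1/(1+r)^1 + D_2/(1+r)^2 + D_3/(1+r)^3 + D_4/(1+r)^4 + D_5/(1+r)^5 + TV/(1+r)^5
    = 26910.89631 + 28069.62559 + 29278.24743 + 30538.91010 + 31853.85439 + 246989.88632 = 393641.42014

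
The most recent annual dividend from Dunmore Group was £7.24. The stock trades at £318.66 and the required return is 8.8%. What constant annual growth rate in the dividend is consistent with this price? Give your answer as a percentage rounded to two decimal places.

P = D₀(1+g)/(r−g) ⇒ P(r−g) = D₀(1+g) ⇒ g(P+D₀) = P·r − D₀
g = (P·r − D₀)/(P + D₀) = (£318.66×0.088 − £7.24) / (£318.66 + £7.24) = 0.063830

6.38%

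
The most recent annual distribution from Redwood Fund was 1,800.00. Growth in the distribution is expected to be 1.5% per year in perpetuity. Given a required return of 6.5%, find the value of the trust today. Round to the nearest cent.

D₁ = D₀ × (1 + g) = 1,800.00 × 1.015 = 1,827.0000
Growing perpetuity: P = D₁ / (r − g) = 1,827.0000 / (0.065 − 0.015) = 36,540.00

36540.00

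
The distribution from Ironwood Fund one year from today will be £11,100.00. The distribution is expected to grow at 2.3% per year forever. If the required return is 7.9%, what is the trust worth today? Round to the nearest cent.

Growing perpetuity: P = D₁ / (r − g) = £11,100.0000 / (0.079 − 0.023) = £198,214.29

£198214.29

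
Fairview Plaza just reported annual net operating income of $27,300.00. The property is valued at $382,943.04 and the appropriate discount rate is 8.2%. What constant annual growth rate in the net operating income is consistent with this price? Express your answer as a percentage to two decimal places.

1.00%

P = D₀(1+g)/(r−g) ⇒ P(r−g) = D₀(1+g) ⇒ g(P+D₀) = P·r − D₀
g = (P·r − D₀)/(P + D₀) = ($382,943.04×0.082 − $27,300.00) / ($382,943.04 + $27,300.00) = 0.009997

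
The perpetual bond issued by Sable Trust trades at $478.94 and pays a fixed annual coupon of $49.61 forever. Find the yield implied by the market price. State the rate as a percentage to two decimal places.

10.36%

P = C/r ⇒ r = C/P = $49.61/$478.94 = 0.103583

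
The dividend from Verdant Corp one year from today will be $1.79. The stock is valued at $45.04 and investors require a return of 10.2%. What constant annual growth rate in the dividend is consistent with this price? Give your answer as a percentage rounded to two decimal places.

P = D₁/(r−g) ⇒ g = r − D₁/P = 0.102 − $1.79/$45.04 = 0.062258

6.23%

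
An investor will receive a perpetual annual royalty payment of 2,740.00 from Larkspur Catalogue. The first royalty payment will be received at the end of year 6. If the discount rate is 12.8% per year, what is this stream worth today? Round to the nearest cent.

11721.82

Value at end of year 5: C / r = 2,740.00 / 0.128 = 21,406.2500
Discount to today: PV = 21,406.2500 / (1 + 0.128)^5 = 21,406.2500 / 1.826188 = 11,721.82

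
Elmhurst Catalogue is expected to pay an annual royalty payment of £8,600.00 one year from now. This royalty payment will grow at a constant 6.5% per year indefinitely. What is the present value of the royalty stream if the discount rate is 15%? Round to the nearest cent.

£101176.47

Growing perpetuity: P = D₁ / (r − g) = £8,600.0000 / (0.15 − 0.065) = £101,176.47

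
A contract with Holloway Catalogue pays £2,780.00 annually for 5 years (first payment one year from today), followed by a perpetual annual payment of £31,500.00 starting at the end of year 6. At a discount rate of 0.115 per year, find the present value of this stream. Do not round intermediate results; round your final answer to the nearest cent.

£169088.55

PV of 5-year annuity: £2,780.00 × [1 − (1+0.115)^−5] / 0.115 = 10146.66041
Perpetuity value at year 5: £31,500.00 / 0.115 = 273913.04348
PV of perpetuity: 273913.04348 / (1+0.115)^5 = 158941.89130
Total PV = 10146.66041 + 158941.89130 = 169088.55171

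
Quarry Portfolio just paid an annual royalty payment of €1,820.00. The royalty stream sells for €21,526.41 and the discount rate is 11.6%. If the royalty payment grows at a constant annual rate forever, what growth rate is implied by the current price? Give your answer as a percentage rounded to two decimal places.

2.90%

P = D₀(1+g)/(r−g) ⇒ P(r−g) = D₀(1+g) ⇒ g(P+D₀) = P·r − D₀
g = (P·r − D₀)/(P + D₀) = (€21,526.41×0.116 − €1,820.00) / (€21,526.41 + €1,820.00) = 0.029001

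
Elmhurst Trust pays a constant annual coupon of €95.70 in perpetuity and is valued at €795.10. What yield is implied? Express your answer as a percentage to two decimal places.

P = C/r ⇒ r = C/P = €95.70/€795.10 = 0.120362

12.04%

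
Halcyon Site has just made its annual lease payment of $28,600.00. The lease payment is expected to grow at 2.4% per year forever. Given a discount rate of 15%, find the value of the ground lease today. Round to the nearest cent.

$232431.75

D₁ = D₀ × (1 + g) = $28,600.00 × 1.024 = $29,286.4000
Growing perpetuity: P = D₁ / (r − g) = $29,286.4000 / (0.15 − 0.024) = $232,431.75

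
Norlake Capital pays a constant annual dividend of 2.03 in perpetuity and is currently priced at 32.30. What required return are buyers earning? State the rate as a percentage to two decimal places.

P = C/r ⇒ r = C/P = 2.03/32.30 = 0.062848

6.28%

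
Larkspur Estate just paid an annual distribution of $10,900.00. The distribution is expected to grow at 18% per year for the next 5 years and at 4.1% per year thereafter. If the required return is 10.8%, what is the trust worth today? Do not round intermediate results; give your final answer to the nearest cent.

$298104.85

D_1 = 12862.00000
D_2 = 15177.16000
D_3 = 17909.04880
D_4 = 21132.67758
D_5 = 24936.55955
Terminal value at year 5: TV = D_5×(1+g_2)/(r−g_2) = 25958.95849/0.067 = 387447.14165
P_0 = D_1/(1+r)^1 + D_2/(1+r)^2 + D_3/(1+r)^3 + D_4/(1+r)^4 + D_5/(1+r)^5 + TV/(1+r)^5
    = 11608.30325 + 12362.63342 + 13165.98144 + 14021.53259 + 14932.67911 + 232013.71568 = 298104.84549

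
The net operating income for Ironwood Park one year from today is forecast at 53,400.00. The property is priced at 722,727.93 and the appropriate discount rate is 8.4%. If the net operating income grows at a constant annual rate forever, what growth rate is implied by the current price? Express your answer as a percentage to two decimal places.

P = D₁/(r−g) ⇒ g = r − D₁/P = 0.084 − 53,400.00/722,727.93 = 0.010113

1.01%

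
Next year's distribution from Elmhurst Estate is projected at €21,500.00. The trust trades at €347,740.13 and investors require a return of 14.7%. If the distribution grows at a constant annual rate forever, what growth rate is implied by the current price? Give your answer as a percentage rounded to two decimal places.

P = D₁/(r−g) ⇒ g = r − D₁/P = 0.147 − €21,500.00/€347,740.13 = 0.085172

8.52%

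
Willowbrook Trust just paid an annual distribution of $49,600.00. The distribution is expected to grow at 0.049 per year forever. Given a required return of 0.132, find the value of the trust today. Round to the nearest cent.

$626872.29

D₁ = D₀ × (1 + g) = $49,600.00 × 1.049 = $52,030.4000
Growing perpetuity: P = D₁ / (r − g) = $52,030.4000 / (0.132 − 0.049) = $626,872.29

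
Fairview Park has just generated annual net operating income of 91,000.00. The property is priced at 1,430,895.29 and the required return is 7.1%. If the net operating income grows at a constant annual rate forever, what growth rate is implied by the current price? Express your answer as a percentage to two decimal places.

0.70%

P = D₀(1+g)/(r−g) ⇒ P(r−g) = D₀(1+g) ⇒ g(P+D₀) = P·r − D₀
g = (P·r − D₀)/(P + D₀) = (1,430,895.29×0.071 − 91,000.00) / (1,430,895.29 + 91,000.00) = 0.006961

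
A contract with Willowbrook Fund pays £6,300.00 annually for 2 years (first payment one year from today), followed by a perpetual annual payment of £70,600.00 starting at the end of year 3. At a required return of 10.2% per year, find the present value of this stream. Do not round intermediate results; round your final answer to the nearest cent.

£580860.62

PV of 2-year annuity: £6,300.00 × [1 − (1+0.102)^−2] / 0.102 = 10904.60835
Perpetuity value at year 2: £70,600.00 / 0.102 = 692156.86275
PV of perpetuity: 692156.86275 / (1+0.102)^2 = 569956.01360
Total PV = 10904.60835 + 569956.01360 = 580860.62196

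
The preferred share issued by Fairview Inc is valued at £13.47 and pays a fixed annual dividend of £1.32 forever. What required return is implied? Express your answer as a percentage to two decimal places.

P = C/r ⇒ r = C/P = £1.32/£13.47 = 0.097996

9.80%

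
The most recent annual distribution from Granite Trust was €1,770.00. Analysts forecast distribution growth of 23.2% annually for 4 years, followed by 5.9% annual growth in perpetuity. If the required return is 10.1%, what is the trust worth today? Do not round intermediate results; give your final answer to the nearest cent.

€79422.09

D_1 = 2180.64000
D_2 = 2686.54848
D_3 = 3309.82773
D_4 = 4077.70776
Terminal value at year 4: TV = D_4×(1+g_2)/(r−g_2) = 4318.29252/0.042 = 102816.48852
P_0 = D_1/(1+r)^1 + D_2/(1+r)^2 + D_3/(1+r)^3 + D_4/(1+r)^4 + TV/(1+r)^4
    = 1980.59946 + 2216.25661 + 2479.95290 + 2775.02450 + 69970.26061 = 79422.09408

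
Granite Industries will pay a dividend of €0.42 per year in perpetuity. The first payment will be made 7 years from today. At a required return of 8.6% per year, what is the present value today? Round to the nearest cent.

€2.98

Value at end of year 6: C / r = €0.42 / 0.086 = €4.8837
Discount to today: PV = €4.8837 / (1 + 0.086)^6 = €4.8837 / 1.640510 = €2.98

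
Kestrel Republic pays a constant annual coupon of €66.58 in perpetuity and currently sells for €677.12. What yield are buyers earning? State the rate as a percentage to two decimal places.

9.83%

P = C/r ⇒ r = C/P = €66.58/€677.12 = 0.098328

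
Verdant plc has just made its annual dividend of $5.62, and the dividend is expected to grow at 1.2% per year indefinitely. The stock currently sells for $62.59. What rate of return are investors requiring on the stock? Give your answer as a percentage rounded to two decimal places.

10.29%

D₁ = $5.62 × 1.012 = $5.6874
P = D₁/(r − g) ⇒ r = D₁/P + g = $5.6874/$62.59 + 0.012 = 0.090868 + 0.012 = 0.102868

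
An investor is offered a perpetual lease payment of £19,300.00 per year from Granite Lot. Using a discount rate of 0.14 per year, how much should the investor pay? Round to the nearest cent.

Level perpetuity: PV = C / r = £19,300.00 / 0.14 = £137,857.14

£137857.14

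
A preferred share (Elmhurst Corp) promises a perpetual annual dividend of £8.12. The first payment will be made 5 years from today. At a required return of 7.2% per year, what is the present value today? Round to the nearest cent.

£85.40

Value at end of year 4: C / r = £8.12 / 0.072 = £112.7778
Discount to today: PV = £112.7778 / (1 + 0.072)^4 = £112.7778 / 1.320624 = £85.40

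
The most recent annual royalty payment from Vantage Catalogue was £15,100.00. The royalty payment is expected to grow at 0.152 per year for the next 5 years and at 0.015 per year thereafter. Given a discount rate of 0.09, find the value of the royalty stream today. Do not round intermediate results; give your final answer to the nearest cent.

D_1 = 17395.20000
D_2 = 20039.27040
D_3 = 23085.23950
D_4 = 26594.19590
D_5 = 30636.51368
Terminal value at year 5: TV = D_5×(1+g_2)/(r−g_2) = 31096.06139/0.075 = 414614.15184
P_0 = D_1/(1+r)^1 + D_2/(1+r)^2 + D_3/(1+r)^3 + D_4/(1+r)^4 + D_5/(1+r)^5 + TV/(1+r)^5
    = 15958.89908 + 16866.65298 + 17826.04058 + 18839.99885 + 19911.63181 + 269470.75048 = 358873.97377

£358873.97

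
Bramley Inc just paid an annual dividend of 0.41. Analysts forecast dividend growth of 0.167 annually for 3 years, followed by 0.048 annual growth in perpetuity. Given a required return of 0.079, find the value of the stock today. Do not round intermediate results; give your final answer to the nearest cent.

D_1 = 0.47847
D_2 = 0.55837
D_3 = 0.65162
Terminal value at year 3: TV = D_3×(1+g_2)/(r−g_2) = 0.68290/0.031 = 22.02906
P_0 = D_1/(1+r)^1 + D_2/(1+r)^2 + D_3/(1+r)^3 + TV/(1+r)^3
    = 0.44344 + 0.47960 + 0.51872 + 17.53605 = 18.97781

18.98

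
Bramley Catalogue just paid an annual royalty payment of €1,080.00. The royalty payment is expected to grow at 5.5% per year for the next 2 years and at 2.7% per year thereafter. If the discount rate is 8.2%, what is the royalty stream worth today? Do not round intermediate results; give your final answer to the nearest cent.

€21252.46

D_1 = 1139.40000
D_2 = 1202.06700
Terminal value at year 2: TV = D_2×(1+g_2)/(r−g_2) = 1234.52281/0.055 = 22445.86925
P_0 = D_1/(1+r)^1 + D_2/(1+r)^2 + TV/(1+r)^2
    = 1053.04991 + 1026.77232 + 19172.63954 = 21252.46177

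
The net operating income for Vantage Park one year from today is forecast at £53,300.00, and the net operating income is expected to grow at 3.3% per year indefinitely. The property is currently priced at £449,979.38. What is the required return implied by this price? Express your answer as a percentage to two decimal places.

P = D₁/(r − g) ⇒ r = D₁/P + g = £53,300.0000/£449,979.38 + 0.033 = 0.118450 + 0.033 = 0.151450

15.14%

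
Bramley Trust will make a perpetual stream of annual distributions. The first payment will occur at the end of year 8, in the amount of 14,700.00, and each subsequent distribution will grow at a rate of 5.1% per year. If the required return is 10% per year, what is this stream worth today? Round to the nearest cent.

Value at end of year 7: C₁ / (r − g) = 14,700.00 / (0.1 − 0.051) = 300,000.0000
Discount to today: PV = 300,000.0000 / (1 + 0.1)^7 = 300,000.0000 / 1.948717 = 153,947.44

153947.44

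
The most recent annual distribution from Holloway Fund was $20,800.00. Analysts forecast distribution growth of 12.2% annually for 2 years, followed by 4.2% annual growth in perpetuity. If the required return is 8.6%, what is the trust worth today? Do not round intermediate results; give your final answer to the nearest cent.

D_1 = 23337.60000
D_2 = 26184.78720
Terminal value at year 2: TV = D_2×(1+g_2)/(r−g_2) = 27284.54826/0.044 = 620103.36960
P_0 = D_1/(1+r)^1 + D_2/(1+r)^2 + TV/(1+r)^2
    = 21489.50276 + 22201.86197 + 525780.45847 = 569471.82320

$569471.82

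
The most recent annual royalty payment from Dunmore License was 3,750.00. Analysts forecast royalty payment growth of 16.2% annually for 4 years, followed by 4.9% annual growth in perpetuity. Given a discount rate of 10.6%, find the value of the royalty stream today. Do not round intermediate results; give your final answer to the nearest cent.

D_1 = 4357.50000
D_2 = 5063.41500
D_3 = 5883.68823
D_4 = 6836.84572
Terminal value at year 4: TV = D_4×(1+g_2)/(r−g_2) = 7171.85116/0.057 = 125821.95024
P_0 = D_1/(1+r)^1 + D_2/(1+r)^2 + D_3/(1+r)^3 + D_4/(1+r)^4 + TV/(1+r)^4
    = 3939.87342 + 4139.36068 + 4348.94856 + 4569.14849 + 84088.36430 = 101085.69545

101085.70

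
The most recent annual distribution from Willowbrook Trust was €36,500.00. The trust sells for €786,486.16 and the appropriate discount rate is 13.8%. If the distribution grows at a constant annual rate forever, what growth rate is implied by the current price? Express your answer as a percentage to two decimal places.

8.75%

P = D₀(1+g)/(r−g) ⇒ P(r−g) = D₀(1+g) ⇒ g(P+D₀) = P·r − D₀
g = (P·r − D₀)/(P + D₀) = (€786,486.16×0.138 − €36,500.00) / (€786,486.16 + €36,500.00) = 0.087529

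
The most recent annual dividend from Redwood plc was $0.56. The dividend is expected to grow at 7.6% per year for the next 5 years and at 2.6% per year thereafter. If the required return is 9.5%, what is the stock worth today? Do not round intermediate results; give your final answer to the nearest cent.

$10.29

D_1 = 0.60256
D_2 = 0.64835
D_3 = 0.69763
D_4 = 0.75065
D_5 = 0.80770
Terminal value at year 5: TV = D_5×(1+g_2)/(r−g_2) = 0.82870/0.069 = 12.01013
P_0 = D_1/(1+r)^1 + D_2/(1+r)^2 + D_3/(1+r)^3 + D_4/(1+r)^4 + D_5/(1+r)^5 + TV/(1+r)^5
    = 0.55028 + 0.54073 + 0.53135 + 0.52213 + 0.51307 + 7.62917 = 10.28674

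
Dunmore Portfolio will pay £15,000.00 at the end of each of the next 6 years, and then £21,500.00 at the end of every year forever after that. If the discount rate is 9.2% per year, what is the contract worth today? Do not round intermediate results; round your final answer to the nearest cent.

£204710.24

PV of 6-year annuity: £15,000.00 × [1 − (1+0.092)^−6] / 0.092 = 66889.42381
Perpetuity value at year 6: £21,500.00 / 0.092 = 233695.65217
PV of perpetuity: 233695.65217 / (1+0.092)^6 = 137820.81138
Total PV = 66889.42381 + 137820.81138 = 204710.23519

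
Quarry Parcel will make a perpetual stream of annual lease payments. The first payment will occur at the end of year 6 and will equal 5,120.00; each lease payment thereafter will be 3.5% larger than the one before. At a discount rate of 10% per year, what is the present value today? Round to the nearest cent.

48909.49

Value at end of year 5: C₁ / (r − g) = 5,120.00 / (0.1 − 0.035) = 78,769.2308
Discount to today: PV = 78,769.2308 / (1 + 0.1)^5 = 78,769.2308 / 1.610510 = 48,909.49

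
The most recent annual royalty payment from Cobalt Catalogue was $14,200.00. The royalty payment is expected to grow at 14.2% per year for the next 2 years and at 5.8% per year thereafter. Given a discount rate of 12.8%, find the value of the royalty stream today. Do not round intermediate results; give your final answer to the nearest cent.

D_1 = 16216.40000
D_2 = 18519.12880
Terminal value at year 2: TV = D_2×(1+g_2)/(r−g_2) = 19593.23827/0.07 = 279903.40386
P_0 = D_1/(1+r)^1 + D_2/(1+r)^2 + TV/(1+r)^2
    = 14376.24113 + 14554.66966 + 219983.43571 = 248914.34650

$248914.35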